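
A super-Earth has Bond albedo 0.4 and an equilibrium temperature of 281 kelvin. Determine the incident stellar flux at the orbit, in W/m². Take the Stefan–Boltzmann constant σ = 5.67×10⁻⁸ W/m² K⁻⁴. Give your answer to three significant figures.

2360 W/m²

From S(1−α)/4 = σT⁴: S = 4σT⁴/(1−α).
σT⁴ = 5.67×10⁻⁸·(281)⁴ = 353.5 W/m².
S = 4·353.5/0.6 = 2357 W/m².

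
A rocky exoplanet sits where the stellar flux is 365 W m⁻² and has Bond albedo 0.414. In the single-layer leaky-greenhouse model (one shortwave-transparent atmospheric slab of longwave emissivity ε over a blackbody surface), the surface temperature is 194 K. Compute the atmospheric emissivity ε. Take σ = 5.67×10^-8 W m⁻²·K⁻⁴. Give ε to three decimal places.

0.668

First, T_e = [365.0·(1−0.414)/(4σ)]^(1/4) = 175.2 K.
T_s⁴ = T_e⁴·2/(2−ε) → ε = 2 − 2(T_e/T_s)⁴ = 2 − 2·(175.2/194)⁴ = 0.6684.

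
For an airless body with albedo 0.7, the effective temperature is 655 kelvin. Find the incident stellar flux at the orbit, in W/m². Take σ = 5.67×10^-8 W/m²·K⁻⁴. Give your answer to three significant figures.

Invert the energy balance for S: S = 4σT⁴/(1−α).
The emitted flux is σT⁴ = 10440 W/m².
S = 4·10440/0.3 = 1.392×10^5 W/m².

1.39×10^5 W/m²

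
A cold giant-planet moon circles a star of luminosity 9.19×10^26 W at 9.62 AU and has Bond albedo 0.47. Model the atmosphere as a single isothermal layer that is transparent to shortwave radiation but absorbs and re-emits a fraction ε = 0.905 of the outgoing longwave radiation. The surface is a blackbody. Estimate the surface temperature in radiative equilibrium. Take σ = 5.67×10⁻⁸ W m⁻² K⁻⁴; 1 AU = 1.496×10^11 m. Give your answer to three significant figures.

111 kelvin

Orbital distance: d = 9.62 AU = 1.439×10^12 m.
Flux at the orbit: S = L/(4πd²) = 9.19×10^26/(4π·(1.44×10^12)²) = 35.31 W m⁻².
At the top of the atmosphere, σT_e⁴ = S(1−α)/4 = 4.679 W m⁻², giving T_e = 95.31 K.
The surface balance (absorbed SW + ε·downward IR = σT_s⁴) with T_a⁴ = T_s⁴/2 reduces to T_s = T_e·[2/(2−ε)]^¼ = 110.8 K.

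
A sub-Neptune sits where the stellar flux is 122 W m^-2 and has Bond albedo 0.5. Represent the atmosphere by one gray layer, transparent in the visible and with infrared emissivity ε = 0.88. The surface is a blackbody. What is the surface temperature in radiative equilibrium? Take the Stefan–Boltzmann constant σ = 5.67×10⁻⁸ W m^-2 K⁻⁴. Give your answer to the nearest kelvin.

At the top of the atmosphere, σT_e⁴ = S(1−α)/4 = 15.25 W m^-2, giving T_e = 128.1 K.
The surface balance (absorbed SW + ε·downward IR = σT_s⁴) with T_a⁴ = T_s⁴/2 reduces to T_s = T_e·[2/(2−ε)]^¼ = 148.0 K.

148 K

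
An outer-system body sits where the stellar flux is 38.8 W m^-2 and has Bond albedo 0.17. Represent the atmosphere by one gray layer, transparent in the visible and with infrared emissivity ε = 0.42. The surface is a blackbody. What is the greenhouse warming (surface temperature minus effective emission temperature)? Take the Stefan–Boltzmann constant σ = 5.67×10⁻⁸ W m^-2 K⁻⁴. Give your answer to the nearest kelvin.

At the top of the atmosphere, σT_e⁴ = S(1−α)/4 = 8.051 W m^-2, giving T_e = 109.2 K.
The surface balance (absorbed SW + ε·downward IR = σT_s⁴) with T_a⁴ = T_s⁴/2 reduces to T_s = T_e·[2/(2−ε)]^¼ = 115.8 K.
The atmosphere warms the surface by 6.626 K.

7 kelvin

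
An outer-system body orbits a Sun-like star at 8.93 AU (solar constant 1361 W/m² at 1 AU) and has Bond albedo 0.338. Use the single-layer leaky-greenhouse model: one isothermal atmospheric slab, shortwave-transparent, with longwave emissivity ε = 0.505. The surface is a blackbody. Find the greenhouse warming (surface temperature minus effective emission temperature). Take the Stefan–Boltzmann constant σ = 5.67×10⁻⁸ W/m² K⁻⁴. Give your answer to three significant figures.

Irradiance scales as 1/d², so S = 1361 W/m² × (1/8.93)² = 17.07 W/m².
Effective emission temperature (TOA balance): σT_e⁴ = S(1−α)/4 = 2.825 W/m² → T_e = 84.01 K.
The surface balance (absorbed SW + ε·downward IR = σT_s⁴) with T_a⁴ = T_s⁴/2 reduces to T_s = T_e·[2/(2−ε)]^¼ = 90.35 K.
The atmosphere warms the surface by 6.340 K.

6.34 kelvin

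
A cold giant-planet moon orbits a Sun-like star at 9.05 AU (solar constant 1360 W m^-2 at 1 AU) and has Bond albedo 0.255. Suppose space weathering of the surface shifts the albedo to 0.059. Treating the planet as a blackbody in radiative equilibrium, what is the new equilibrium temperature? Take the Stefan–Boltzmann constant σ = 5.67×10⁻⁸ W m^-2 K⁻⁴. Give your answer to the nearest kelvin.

Irradiance scales as 1/d², so S = 1360 W m^-2 × (1/9.05)² = 16.61 W m^-2.
T₂ = [S(1−α₂)/(4σ)]^(1/4) = [16.61·0.941/(4σ)]^(1/4) = 91.11 K.

91 kelvin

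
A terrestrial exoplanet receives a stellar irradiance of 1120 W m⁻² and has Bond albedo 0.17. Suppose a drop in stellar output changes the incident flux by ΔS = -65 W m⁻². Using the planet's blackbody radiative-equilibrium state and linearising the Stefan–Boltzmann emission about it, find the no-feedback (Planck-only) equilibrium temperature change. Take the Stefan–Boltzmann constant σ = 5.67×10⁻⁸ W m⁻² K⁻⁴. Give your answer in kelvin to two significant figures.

The baseline emission temperature is T_e = 253.0 K.
Only a fraction (1−α) is absorbed and it's spread over 4πR², so ΔF = (1−α)ΔS/4 = -13.49 W m⁻².
The Planck feedback parameter is 4σT_e³ = 3.674 W m⁻²/K.
So ΔT₀ = -13.49/3.674 = -3.67 K.

-3.7 K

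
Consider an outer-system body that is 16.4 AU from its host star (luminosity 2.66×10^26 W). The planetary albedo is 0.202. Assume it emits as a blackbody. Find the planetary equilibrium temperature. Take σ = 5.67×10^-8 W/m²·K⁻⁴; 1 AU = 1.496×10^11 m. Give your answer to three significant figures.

59.3 kelvin

d = 16.4 × 1.496×10^11 m = 2.453×10^12 m.
Flux at the orbit: S = L/(4πd²) = 2.66×10^26/(4π·(2.45×10^12)²) = 3.517 W/m².
Absorbed flux (global mean): S(1−α)/4 = 3.517·0.798/4 = 0.7016 W/m².
Set σT⁴ = 0.7016 → T = (0.7016/σ)^(1/4) = 59.31 K.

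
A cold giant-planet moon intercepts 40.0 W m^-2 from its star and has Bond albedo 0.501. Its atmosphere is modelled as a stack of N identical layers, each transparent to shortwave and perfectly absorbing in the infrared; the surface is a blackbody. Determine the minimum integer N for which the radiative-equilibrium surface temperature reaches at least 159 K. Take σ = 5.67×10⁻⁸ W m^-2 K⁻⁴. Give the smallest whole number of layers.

OLR = S(1−α)/4 = 4.990 W m^-2; the top layer radiates at T_e = 96.86 K.
T_s = (N+1)^(1/4)·T_e ≥ 159 K requires N+1 ≥ (T_s/T_e)⁴ = (159/96.86)⁴ = 7.262.
Rounding up, N = 7.

7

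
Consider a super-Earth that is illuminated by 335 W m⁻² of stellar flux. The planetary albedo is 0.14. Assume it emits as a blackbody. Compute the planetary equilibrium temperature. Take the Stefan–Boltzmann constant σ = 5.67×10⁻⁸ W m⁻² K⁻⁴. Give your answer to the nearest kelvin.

189 K

Averaging over the sphere, the absorbed flux is S(1−α)/4 = 72.03 W m⁻².
Set σT⁴ = 72.03 → T = (72.03/σ)^(1/4) = 188.8 K.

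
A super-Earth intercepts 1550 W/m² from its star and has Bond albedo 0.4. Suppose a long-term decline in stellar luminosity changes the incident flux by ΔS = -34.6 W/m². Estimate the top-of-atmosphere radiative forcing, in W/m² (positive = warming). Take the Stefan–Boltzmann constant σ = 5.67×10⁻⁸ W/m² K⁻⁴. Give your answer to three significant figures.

ΔF = Δ[S(1−α)]/4 = (1−0.4)·-34.6/4 = -5.190 W/m².

-5.19 W/m²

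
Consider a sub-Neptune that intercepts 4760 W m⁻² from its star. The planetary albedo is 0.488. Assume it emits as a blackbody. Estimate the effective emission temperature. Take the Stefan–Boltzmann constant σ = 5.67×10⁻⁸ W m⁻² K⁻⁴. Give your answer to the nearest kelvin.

The planet absorbs (1−α)S over its disc πR² and re-emits over 4πR², so the mean absorbed flux is (1−0.488)·4760/4 = 609.3 W m⁻².
Set σT⁴ = 609.3 → T = (609.3/σ)^(1/4) = 322.0 K.

322 K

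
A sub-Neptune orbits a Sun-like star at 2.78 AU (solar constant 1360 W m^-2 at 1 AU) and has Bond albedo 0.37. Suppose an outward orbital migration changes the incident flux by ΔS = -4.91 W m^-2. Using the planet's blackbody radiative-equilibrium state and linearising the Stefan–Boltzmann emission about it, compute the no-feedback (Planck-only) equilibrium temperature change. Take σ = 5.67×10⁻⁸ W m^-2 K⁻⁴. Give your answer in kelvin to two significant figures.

-1.0 K

Flux at the orbit: S = 1360/(2.78)² = 176.0 W m^-2.
Reference equilibrium: T_e = [S(1−α)/(4σ)]^(1/4) = 148.7 K.
TOA radiative forcing: ΔF = (1−α)ΔS/4 = 0.63·(-4.91)/4 = -0.7733 W m^-2.
Planck response: λ_P = 4σT_e³ = 4·5.67×10⁻⁸·(148.7)³ = 0.7456 W m^-2/K.
Hence the no-feedback warming is ΔF/(4σT_e³) = -1.04 K.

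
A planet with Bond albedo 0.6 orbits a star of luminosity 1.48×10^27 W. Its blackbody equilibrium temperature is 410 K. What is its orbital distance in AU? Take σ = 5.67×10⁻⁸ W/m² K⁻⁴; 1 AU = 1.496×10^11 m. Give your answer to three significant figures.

0.573 AU

The flux needed for this T is 4σT⁴/(1−0.6) = 16020 W/m².
From L = 4πd²S, d = √(1.48×10^27/(4π·16020)) = 8.574×10^10 m = 0.5731 AU.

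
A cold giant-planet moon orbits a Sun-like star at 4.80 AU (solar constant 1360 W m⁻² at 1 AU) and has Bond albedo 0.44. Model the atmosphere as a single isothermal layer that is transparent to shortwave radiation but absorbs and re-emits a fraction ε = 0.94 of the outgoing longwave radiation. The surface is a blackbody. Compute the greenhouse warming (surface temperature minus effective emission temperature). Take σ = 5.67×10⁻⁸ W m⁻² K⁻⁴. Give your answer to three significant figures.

18.9 K

Flux at the orbit: S = 1360/(4.80)² = 59.03 W m⁻².
Effective emission temperature (TOA balance): σT_e⁴ = S(1−α)/4 = 8.264 W m⁻² → T_e = 109.9 K.
Surface balance with a leaky layer gives σT_s⁴ = σT_e⁴·2/(2−ε), so T_s = T_e·[2/(2−0.94)]^(1/4) = 128.8 K.
T_s − T_e = 128.8 − 109.9 = 18.90 K.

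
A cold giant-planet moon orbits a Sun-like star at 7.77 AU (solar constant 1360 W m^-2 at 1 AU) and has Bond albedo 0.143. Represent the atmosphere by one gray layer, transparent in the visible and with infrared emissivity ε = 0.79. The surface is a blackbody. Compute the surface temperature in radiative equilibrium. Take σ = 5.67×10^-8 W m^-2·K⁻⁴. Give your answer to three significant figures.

109 K

By the inverse-square law, S = 1360/7.77² = 22.53 W m^-2.
The planet radiates to space at T_e = [S(1−α)/(4σ)]^(1/4) = 96.05 K.
For a single slab of emissivity ε, T_s⁴ = 2T_e⁴/(2−ε); thus T_s = 96.05·(1.653)^(1/4) = 108.9 K.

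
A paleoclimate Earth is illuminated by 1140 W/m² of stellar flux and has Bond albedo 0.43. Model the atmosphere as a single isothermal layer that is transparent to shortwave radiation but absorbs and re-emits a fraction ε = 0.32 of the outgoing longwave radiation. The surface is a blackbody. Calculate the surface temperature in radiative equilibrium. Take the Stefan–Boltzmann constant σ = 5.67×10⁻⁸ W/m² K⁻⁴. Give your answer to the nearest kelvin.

242 kelvin

The planet radiates to space at T_e = [S(1−α)/(4σ)]^(1/4) = 231.4 K.
Surface balance with a leaky layer gives σT_s⁴ = σT_e⁴·2/(2−ε), so T_s = T_e·[2/(2−0.32)]^(1/4) = 241.7 K.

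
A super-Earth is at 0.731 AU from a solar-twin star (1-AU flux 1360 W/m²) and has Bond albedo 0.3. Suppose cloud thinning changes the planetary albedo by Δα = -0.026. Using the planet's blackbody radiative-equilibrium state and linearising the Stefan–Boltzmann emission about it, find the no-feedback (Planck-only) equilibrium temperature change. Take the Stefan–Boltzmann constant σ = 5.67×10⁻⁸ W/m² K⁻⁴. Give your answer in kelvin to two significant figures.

By the inverse-square law, S = 1360/0.731² = 2545 W/m².
Reference equilibrium: T_e = [S(1−α)/(4σ)]^(1/4) = 297.7 K.
The change in absorbed flux is Δ[S(1−α)/4] = −SΔα/4 = 16.54 W/m².
The Planck feedback parameter is 4σT_e³ = 5.984 W/m²/K.
So ΔT₀ = 16.54/5.984 = 2.76 K.

2.8 K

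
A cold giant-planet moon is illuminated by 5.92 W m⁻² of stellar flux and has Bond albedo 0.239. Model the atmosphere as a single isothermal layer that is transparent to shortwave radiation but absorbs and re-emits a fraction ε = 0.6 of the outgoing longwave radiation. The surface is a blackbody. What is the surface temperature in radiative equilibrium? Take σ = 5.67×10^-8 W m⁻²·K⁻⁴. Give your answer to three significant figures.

At the top of the atmosphere, σT_e⁴ = S(1−α)/4 = 1.126 W m⁻², giving T_e = 66.76 K.
Surface balance with a leaky layer gives σT_s⁴ = σT_e⁴·2/(2−ε), so T_s = T_e·[2/(2−0.6)]^(1/4) = 72.99 K.

73.0 kelvin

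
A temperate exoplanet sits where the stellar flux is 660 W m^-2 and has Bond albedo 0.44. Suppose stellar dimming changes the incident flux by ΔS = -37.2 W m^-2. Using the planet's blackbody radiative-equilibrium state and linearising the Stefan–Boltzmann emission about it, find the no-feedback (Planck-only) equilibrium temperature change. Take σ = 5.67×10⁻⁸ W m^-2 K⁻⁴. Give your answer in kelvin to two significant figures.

Reference equilibrium: T_e = [S(1−α)/(4σ)]^(1/4) = 200.9 K.
Only a fraction (1−α) is absorbed and it's spread over 4πR², so ΔF = (1−α)ΔS/4 = -5.208 W m^-2.
Linearising σT⁴ gives d(σT⁴)/dT = 4σT_e³ = 1.840 W m^-2 per K.
ΔT₀ = ΔF/λ_P = -5.208/1.840 = -2.83 K.

-2.8 K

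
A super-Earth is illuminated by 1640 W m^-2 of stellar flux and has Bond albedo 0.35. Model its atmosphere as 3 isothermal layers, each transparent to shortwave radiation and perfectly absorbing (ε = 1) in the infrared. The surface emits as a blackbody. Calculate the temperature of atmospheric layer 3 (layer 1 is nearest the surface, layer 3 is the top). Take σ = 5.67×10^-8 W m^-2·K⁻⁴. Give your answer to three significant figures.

262 kelvin

OLR = S(1−α)/4 = 266.5 W m^-2; the top layer radiates at T_e = 261.8 K.
The net upward flux σT_e⁴ is constant between every pair of levels, so T_k⁴ = (N+1−k)T_e⁴.
T_3 = (1)^(1/4)·261.8 = 261.8 K.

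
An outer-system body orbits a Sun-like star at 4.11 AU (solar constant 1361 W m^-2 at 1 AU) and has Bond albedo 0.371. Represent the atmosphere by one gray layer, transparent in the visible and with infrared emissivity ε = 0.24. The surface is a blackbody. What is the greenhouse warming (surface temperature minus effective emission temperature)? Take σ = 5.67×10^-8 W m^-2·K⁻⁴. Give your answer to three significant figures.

Irradiance scales as 1/d², so S = 1361 W m^-2 × (1/4.11)² = 80.57 W m^-2.
Effective emission temperature (TOA balance): σT_e⁴ = S(1−α)/4 = 12.67 W m^-2 → T_e = 122.3 K.
Surface balance with a leaky layer gives σT_s⁴ = σT_e⁴·2/(2−ε), so T_s = T_e·[2/(2−0.24)]^(1/4) = 126.2 K.
T_s − T_e = 126.2 − 122.3 = 3.970 K.

3.97 kelvin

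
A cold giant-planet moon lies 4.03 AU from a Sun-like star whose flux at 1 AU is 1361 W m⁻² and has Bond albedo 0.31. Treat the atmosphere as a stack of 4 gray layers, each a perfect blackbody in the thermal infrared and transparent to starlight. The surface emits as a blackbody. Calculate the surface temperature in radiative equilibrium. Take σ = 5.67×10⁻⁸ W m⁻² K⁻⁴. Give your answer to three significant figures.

By the inverse-square law, S = 1361/4.03² = 83.80 W m⁻².
Top-of-atmosphere balance: σT_e⁴ = S(1−α)/4 = 14.46 W m⁻² → T_e = 126.4 K.
For an N-layer opaque stack, T_s⁴ = (N+1)T_e⁴, hence T_s = (5)^(1/4)×126.4 K = 189.0 K.

189 kelvin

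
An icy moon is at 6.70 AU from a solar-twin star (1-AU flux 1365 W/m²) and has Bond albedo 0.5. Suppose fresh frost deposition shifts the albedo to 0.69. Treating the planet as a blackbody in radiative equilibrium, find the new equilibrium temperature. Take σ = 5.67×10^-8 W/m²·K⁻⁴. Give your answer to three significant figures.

80.3 K

Irradiance scales as 1/d², so S = 1365 W/m² × (1/6.70)² = 30.41 W/m².
T₂ = [S(1−α₂)/(4σ)]^(1/4) = [30.41·0.31/(4σ)]^(1/4) = 80.29 K.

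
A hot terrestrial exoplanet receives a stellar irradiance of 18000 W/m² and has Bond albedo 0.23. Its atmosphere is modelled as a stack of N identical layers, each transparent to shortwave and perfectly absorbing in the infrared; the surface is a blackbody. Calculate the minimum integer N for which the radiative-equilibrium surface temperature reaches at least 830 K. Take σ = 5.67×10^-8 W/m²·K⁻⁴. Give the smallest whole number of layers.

7

Top-of-atmosphere balance: σT_e⁴ = S(1−α)/4 = 3465 W/m² → T_e = 497.2 K.
Since T_s⁴ = (N+1)T_e⁴, we need N ≥ (T_s/T_e)⁴ − 1 = 6.766.
So N ≥ 6.766; the smallest integer is N = 7.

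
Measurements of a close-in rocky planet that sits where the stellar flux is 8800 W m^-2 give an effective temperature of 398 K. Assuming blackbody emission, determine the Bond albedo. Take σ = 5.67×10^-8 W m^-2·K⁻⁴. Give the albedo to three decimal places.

Energy balance: S(1−α)/4 = σT⁴, so 1−α = 4σT⁴/S.
σT⁴ = 1423 W m^-2, so 4σT⁴ = 5691 W m^-2.
1−α = 5691/8800 = 0.6467, so α = 0.3533.

0.353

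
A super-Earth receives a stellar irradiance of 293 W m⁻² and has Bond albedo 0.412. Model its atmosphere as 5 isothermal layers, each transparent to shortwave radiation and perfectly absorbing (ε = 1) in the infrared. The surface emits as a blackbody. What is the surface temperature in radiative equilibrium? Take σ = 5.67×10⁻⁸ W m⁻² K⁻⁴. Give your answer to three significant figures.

260 K

OLR = S(1−α)/4 = 43.07 W m⁻²; the top layer radiates at T_e = 166.0 K.
For an N-layer opaque stack, T_s⁴ = (N+1)T_e⁴, hence T_s = (6)^(1/4)×166.0 K = 259.8 K.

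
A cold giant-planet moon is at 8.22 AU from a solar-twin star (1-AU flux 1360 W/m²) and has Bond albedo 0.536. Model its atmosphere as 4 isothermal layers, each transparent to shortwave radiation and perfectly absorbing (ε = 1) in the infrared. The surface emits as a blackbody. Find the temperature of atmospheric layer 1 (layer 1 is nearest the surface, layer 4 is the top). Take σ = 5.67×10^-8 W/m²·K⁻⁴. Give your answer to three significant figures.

113 K

By the inverse-square law, S = 1360/8.22² = 20.13 W/m².
OLR = S(1−α)/4 = 2.335 W/m²; the top layer radiates at T_e = 80.11 K.
The net upward flux σT_e⁴ is constant between every pair of levels, so T_k⁴ = (N+1−k)T_e⁴.
T_1 = (4)^(1/4)·80.11 = 113.3 K.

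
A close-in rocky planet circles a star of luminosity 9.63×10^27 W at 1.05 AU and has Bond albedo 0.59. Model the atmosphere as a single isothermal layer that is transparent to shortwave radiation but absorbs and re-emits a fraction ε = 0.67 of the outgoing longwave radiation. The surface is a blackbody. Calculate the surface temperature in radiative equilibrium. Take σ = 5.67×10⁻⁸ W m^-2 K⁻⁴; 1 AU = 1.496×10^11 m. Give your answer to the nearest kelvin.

d = 1.05 × 1.496×10^11 m = 1.571×10^11 m.
Flux at the orbit: S = L/(4πd²) = 9.63×10^27/(4π·(1.57×10^11)²) = 31060 W m^-2.
Effective emission temperature (TOA balance): σT_e⁴ = S(1−α)/4 = 3183 W m^-2 → T_e = 486.8 K.
Surface balance with a leaky layer gives σT_s⁴ = σT_e⁴·2/(2−ε), so T_s = T_e·[2/(2−0.67)]^(1/4) = 539.0 K.

539 K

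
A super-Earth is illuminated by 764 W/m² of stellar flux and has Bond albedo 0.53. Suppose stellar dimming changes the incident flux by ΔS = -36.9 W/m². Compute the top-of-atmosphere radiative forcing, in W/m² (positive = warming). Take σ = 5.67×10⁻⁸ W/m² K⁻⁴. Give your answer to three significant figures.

-4.34 W/m²

Only a fraction (1−α) is absorbed and it's spread over 4πR², so ΔF = (1−α)ΔS/4 = -4.336 W/m².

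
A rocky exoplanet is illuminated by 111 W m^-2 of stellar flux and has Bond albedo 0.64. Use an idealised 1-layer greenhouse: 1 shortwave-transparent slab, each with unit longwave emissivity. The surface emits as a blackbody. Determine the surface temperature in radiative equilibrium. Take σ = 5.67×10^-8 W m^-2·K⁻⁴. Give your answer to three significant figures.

OLR = S(1−α)/4 = 9.990 W m^-2; the top layer radiates at T_e = 115.2 K.
For an N-layer opaque stack, T_s⁴ = (N+1)T_e⁴, hence T_s = (2)^(1/4)×115.2 K = 137.0 K.

137 kelvin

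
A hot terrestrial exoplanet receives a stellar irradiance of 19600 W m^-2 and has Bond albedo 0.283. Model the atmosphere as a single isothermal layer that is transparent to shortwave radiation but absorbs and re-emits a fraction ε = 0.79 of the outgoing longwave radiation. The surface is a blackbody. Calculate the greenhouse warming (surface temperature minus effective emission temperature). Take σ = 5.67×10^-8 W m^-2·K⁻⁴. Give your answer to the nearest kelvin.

67 K

The planet radiates to space at T_e = [S(1−α)/(4σ)]^(1/4) = 498.9 K.
Surface balance with a leaky layer gives σT_s⁴ = σT_e⁴·2/(2−ε), so T_s = T_e·[2/(2−0.79)]^(1/4) = 565.7 K.
The atmosphere warms the surface by 66.79 K.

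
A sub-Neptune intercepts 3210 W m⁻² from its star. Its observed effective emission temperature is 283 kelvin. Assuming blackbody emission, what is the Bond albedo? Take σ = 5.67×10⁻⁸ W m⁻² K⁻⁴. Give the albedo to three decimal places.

0.547

Rearranging the radiative balance, α = 1 − 4σT⁴/S.
4σT⁴ = 4·5.67×10⁻⁸·(283)⁴ = 1455 W m⁻².
Hence α = 1 − 1455/3210 = 0.5468.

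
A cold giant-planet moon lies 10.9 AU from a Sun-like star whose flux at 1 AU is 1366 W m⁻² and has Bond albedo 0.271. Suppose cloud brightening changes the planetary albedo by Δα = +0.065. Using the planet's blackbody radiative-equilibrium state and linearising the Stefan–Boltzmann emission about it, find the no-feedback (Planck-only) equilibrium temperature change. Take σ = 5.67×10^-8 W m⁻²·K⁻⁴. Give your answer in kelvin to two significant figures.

By the inverse-square law, S = 1366/10.9² = 11.50 W m⁻².
The baseline emission temperature is T_e = 77.97 K.
ΔF = −(S/4)Δα = −(11.50/4)×(+0.065) = -0.1868 W m⁻².
The Planck feedback parameter is 4σT_e³ = 0.1075 W m⁻²/K.
Hence the no-feedback warming is ΔF/(4σT_e³) = -1.74 K.

-1.7 K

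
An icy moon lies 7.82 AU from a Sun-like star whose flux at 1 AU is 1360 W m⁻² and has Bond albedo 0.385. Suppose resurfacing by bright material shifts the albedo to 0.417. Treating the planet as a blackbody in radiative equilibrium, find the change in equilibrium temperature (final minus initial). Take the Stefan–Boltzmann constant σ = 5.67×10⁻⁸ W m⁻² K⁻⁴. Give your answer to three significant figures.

Flux at the orbit: S = 1360/(7.82)² = 22.24 W m⁻².
Initial: T₁ = [S(1−0.385)/(4σ)]^(1/4) = 88.12 K.
After:  T₂ = [22.24·0.583/(4σ)]^(1/4) = 86.95 K.
Change: 86.95 − 88.12 = -1.169 K.

-1.17 kelvin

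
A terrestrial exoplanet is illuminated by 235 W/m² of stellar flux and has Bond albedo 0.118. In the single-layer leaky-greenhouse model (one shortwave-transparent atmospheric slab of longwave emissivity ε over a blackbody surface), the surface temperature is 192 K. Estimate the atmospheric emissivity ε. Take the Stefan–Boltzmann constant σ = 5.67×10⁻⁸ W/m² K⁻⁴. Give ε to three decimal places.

Effective temperature: T_e = [S(1−α)/(4σ)]^(1/4) = 173.9 K.
Inverting T_s⁴ = 2T_e⁴/(2−ε): (T_e/T_s)⁴ = 0.6725, so ε = 2(1 − 0.6725) = 0.6550.

0.655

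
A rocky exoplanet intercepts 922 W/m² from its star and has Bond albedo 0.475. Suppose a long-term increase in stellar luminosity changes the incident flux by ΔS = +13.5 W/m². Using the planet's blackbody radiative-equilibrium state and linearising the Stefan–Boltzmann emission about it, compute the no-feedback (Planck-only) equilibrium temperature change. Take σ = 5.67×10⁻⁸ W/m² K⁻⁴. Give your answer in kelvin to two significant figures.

The baseline emission temperature is T_e = 214.9 K.
Only a fraction (1−α) is absorbed and it's spread over 4πR², so ΔF = (1−α)ΔS/4 = 1.772 W/m².
Planck response: λ_P = 4σT_e³ = 4·5.67×10⁻⁸·(214.9)³ = 2.252 W/m²/K.
So ΔT₀ = 1.772/2.252 = 0.787 K.

0.79 kelvin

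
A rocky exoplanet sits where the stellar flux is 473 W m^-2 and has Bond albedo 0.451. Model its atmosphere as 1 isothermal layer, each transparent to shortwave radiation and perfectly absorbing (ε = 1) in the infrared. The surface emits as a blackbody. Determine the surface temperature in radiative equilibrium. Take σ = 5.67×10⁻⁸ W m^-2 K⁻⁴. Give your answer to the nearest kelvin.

219 K

OLR = S(1−α)/4 = 64.92 W m^-2; the top layer radiates at T_e = 183.9 K.
Layer-by-layer balance gives σT_s⁴ = (N+1)σT_e⁴, so T_s = 2^¼·183.9 = 218.8 K.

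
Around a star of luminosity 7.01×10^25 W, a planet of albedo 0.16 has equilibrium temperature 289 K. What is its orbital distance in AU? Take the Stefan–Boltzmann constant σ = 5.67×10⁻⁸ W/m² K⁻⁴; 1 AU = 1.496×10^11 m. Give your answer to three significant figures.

0.364 AU

The flux needed for this T is 4σT⁴/(1−0.16) = 1883 W/m².
S = L/(4πd²) → d = √(L/4πS) = √(7.01×10^25/(4π·1883)) = 5.442×10^10 m = 0.3638 AU.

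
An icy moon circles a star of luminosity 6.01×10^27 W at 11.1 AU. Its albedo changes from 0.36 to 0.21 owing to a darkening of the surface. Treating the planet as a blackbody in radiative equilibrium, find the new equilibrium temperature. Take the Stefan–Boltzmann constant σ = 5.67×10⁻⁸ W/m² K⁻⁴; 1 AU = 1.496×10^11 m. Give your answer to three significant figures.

157 kelvin

d = 11.1 × 1.496×10^11 m = 1.661×10^12 m.
Flux at the orbit: S = L/(4πd²) = 6.01×10^27/(4π·(1.66×10^12)²) = 173.4 W/m².
T₂ = [S(1−α₂)/(4σ)]^(1/4) = [173.4·0.79/(4σ)]^(1/4) = 156.8 K.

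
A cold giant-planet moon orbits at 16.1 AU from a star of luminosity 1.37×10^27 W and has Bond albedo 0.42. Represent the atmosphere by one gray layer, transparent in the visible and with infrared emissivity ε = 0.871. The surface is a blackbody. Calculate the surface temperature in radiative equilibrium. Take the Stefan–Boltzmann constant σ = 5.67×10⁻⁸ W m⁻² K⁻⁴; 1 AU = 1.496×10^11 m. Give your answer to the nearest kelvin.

96 K

d = 16.1 × 1.496×10^11 m = 2.409×10^12 m.
Spreading L over a sphere of radius d: S = 1.37×10^27/(4π·2.41×10^12²) = 18.79 W m⁻².
At the top of the atmosphere, σT_e⁴ = S(1−α)/4 = 2.725 W m⁻², giving T_e = 83.26 K.
For a single slab of emissivity ε, T_s⁴ = 2T_e⁴/(2−ε); thus T_s = 83.26·(1.771)^(1/4) = 96.06 K.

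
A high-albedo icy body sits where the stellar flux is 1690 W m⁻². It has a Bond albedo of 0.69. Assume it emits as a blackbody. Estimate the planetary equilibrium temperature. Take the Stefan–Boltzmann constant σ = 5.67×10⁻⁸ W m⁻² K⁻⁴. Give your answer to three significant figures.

219 K

The planet absorbs (1−α)S over its disc πR² and re-emits over 4πR², so the mean absorbed flux is (1−0.69)·1690/4 = 131.0 W m⁻².
Balancing against σT⁴: T = (131.0/5.67×10⁻⁸)^(1/4) = 219.2 K.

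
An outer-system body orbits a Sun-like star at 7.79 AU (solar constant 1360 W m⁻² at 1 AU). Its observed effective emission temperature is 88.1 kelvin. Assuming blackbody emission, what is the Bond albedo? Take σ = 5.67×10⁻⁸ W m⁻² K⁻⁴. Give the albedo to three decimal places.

0.390

By the inverse-square law, S = 1360/7.79² = 22.41 W m⁻².
Energy balance: S(1−α)/4 = σT⁴, so 1−α = 4σT⁴/S.
4σT⁴ = 4·5.67×10⁻⁸·(88.1)⁴ = 13.66 W m⁻².
Hence α = 1 − 13.66/22.41 = 0.3903.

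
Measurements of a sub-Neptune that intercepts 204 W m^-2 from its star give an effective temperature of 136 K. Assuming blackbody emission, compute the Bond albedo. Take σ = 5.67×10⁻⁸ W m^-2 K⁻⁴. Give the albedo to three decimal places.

Rearranging the radiative balance, α = 1 − 4σT⁴/S.
4σT⁴ = 4·5.67×10⁻⁸·(136)⁴ = 77.59 W m^-2.
1−α = 77.59/204.0 = 0.3803, so α = 0.6197.

0.620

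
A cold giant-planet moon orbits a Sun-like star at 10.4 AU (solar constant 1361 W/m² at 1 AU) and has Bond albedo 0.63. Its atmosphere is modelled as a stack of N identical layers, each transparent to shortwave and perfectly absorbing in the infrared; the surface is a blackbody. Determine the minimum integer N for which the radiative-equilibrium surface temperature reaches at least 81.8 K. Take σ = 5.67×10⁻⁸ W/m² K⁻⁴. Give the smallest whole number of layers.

2

Irradiance scales as 1/d², so S = 1361 W/m² × (1/10.4)² = 12.58 W/m².
Top-of-atmosphere balance: σT_e⁴ = S(1−α)/4 = 1.164 W/m² → T_e = 67.31 K.
Need (N+1)T_e⁴ ≥ T_s⁴, i.e. N+1 ≥ (81.8/67.31)⁴ = 2.181.
The minimum whole number is N = 2.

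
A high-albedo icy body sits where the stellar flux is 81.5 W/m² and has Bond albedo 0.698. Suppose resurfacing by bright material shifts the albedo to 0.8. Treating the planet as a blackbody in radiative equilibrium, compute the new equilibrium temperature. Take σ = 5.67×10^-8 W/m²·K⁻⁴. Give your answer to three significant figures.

With the new albedo, S(1−α₂)/4 = 4.075 W/m², so T₂ = 92.07 K.

92.1 K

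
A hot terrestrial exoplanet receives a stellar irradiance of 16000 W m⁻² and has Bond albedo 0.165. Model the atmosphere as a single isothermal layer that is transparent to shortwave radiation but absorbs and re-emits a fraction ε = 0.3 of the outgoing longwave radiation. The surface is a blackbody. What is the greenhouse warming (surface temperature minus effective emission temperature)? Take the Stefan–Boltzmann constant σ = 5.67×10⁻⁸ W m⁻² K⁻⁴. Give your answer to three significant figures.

20.4 K

Effective emission temperature (TOA balance): σT_e⁴ = S(1−α)/4 = 3340 W m⁻² → T_e = 492.7 K.
For a single slab of emissivity ε, T_s⁴ = 2T_e⁴/(2−ε); thus T_s = 492.7·(1.176)^(1/4) = 513.1 K.
Greenhouse warming: T_s − T_e = 20.43 K.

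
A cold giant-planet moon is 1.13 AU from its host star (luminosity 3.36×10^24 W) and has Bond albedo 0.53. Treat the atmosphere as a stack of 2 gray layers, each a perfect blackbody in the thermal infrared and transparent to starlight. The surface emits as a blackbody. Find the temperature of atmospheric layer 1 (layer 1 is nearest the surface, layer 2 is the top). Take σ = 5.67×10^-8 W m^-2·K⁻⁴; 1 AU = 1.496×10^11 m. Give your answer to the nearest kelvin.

79 K

d = 1.13 × 1.496×10^11 m = 1.690×10^11 m.
Flux at the orbit: S = L/(4πd²) = 3.36×10^24/(4π·(1.69×10^11)²) = 9.356 W m^-2.
OLR = S(1−α)/4 = 1.099 W m^-2; the top layer radiates at T_e = 66.36 K.
In the N-layer model, layer k (counted from the surface) has T_k = (N+1−k)^(1/4)·T_e.
T_1 = (2)^(1/4)·66.36 = 78.91 K.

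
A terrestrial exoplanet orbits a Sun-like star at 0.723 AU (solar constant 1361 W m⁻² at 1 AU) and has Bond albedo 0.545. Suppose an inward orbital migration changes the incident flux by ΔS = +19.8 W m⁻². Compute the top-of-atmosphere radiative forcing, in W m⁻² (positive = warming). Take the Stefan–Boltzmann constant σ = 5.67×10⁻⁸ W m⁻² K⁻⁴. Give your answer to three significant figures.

Flux at the orbit: S = 1361/(0.723)² = 2604 W m⁻².
ΔF = Δ[S(1−α)]/4 = (1−0.545)·+19.8/4 = 2.252 W m⁻².

2.25 W m⁻²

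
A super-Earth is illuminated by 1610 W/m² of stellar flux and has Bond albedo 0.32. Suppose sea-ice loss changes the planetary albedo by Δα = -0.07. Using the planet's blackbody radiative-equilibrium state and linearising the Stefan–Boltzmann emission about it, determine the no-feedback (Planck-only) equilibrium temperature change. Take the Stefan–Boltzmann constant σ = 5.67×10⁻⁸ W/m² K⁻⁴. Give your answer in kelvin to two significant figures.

Unperturbed T_e = [1610·(1−0.32)/(4σ)]^¼ = 263.6 K.
ΔF = −(S/4)Δα = −(1610/4)×(-0.07) = 28.18 W/m².
Linearising σT⁴ gives d(σT⁴)/dT = 4σT_e³ = 4.153 W/m² per K.
Hence the no-feedback warming is ΔF/(4σT_e³) = 6.78 K.

6.8 K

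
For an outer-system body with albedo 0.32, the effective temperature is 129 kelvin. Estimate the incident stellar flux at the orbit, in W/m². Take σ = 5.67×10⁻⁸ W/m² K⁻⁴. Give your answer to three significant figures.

Invert the energy balance for S: S = 4σT⁴/(1−α).
σT⁴ = 5.67×10⁻⁸·(129)⁴ = 15.70 W/m².
S = 4·15.70/0.68 = 92.36 W/m².

92.4 W/m²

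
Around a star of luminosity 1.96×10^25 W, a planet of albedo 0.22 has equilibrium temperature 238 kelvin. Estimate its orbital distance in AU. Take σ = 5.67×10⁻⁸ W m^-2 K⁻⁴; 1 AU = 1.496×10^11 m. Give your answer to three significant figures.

0.273 AU

Required flux: S = 4σT⁴/(1−α) = 932.9 W m^-2.
Then d = [L/(4πS)]^(1/2) = 4.089×10^10 m, i.e. 0.2733 AU.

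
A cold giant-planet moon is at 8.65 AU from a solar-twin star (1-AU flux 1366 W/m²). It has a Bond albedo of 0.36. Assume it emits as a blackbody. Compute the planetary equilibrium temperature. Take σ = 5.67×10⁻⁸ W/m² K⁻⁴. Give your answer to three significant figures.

84.7 K

Flux at the orbit: S = 1366/(8.65)² = 18.26 W/m².
The planet absorbs (1−α)S over its disc πR² and re-emits over 4πR², so the mean absorbed flux is (1−0.36)·18.26/4 = 2.921 W/m².
Set σT⁴ = 2.921 → T = (2.921/σ)^(1/4) = 84.72 K.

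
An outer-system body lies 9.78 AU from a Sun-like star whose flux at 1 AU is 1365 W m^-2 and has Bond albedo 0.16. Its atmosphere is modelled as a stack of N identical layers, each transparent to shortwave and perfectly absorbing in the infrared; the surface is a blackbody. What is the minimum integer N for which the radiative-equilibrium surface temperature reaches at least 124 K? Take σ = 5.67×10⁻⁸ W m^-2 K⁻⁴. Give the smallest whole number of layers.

By the inverse-square law, S = 1365/9.78² = 14.27 W m^-2.
The effective emission temperature is T_e = [S(1−α)/(4σ)]^¼ = 85.27 K.
T_s = (N+1)^(1/4)·T_e ≥ 124 K requires N+1 ≥ (T_s/T_e)⁴ = (124/85.27)⁴ = 4.473.
The minimum whole number is N = 4.

4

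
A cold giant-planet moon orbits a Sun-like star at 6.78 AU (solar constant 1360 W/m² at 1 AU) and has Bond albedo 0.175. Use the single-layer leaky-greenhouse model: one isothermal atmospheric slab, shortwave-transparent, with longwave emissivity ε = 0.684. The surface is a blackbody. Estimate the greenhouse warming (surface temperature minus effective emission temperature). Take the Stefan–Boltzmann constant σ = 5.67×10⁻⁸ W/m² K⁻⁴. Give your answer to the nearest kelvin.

Irradiance scales as 1/d², so S = 1360 W/m² × (1/6.78)² = 29.59 W/m².
Effective emission temperature (TOA balance): σT_e⁴ = S(1−α)/4 = 6.102 W/m² → T_e = 101.9 K.
Surface balance with a leaky layer gives σT_s⁴ = σT_e⁴·2/(2−ε), so T_s = T_e·[2/(2−0.684)]^(1/4) = 113.1 K.
The atmosphere warms the surface by 11.24 K.

11 K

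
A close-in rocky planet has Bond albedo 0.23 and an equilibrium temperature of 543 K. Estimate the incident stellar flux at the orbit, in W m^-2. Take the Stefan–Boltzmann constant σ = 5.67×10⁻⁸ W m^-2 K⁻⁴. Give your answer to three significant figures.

25600 W m^-2

Invert the energy balance for S: S = 4σT⁴/(1−α).
The emitted flux is σT⁴ = 4929 W m^-2.
So S = 4×4929/(1−0.23) = 25610 W m^-2.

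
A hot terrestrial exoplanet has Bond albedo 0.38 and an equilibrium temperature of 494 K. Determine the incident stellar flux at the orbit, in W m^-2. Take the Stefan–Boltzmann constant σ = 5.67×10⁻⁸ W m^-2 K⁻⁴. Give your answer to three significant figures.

21800 W m^-2

Invert the energy balance for S: S = 4σT⁴/(1−α).
σT⁴ = 5.67×10⁻⁸·(494)⁴ = 3377 W m^-2.
So S = 4×3377/(1−0.38) = 21790 W m^-2.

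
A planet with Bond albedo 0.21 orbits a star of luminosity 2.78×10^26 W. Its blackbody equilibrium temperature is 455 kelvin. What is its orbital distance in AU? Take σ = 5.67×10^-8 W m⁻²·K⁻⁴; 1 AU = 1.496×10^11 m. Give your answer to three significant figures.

0.283 AU

Energy balance gives S = 4σT⁴/(1−α) = 12300 W m⁻².
From L = 4πd²S, d = √(2.78×10^26/(4π·12300)) = 4.240×10^10 m = 0.2834 AU.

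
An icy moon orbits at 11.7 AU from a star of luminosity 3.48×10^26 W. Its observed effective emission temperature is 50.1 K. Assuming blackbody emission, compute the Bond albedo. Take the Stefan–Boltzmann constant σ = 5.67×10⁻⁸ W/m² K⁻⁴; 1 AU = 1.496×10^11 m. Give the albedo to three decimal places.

d = 11.7 × 1.496×10^11 m = 1.750×10^12 m.
Flux at the orbit: S = L/(4πd²) = 3.48×10^26/(4π·(1.75×10^12)²) = 9.039 W/m².
Rearranging the radiative balance, α = 1 − 4σT⁴/S.
4σT⁴ = 4·5.67×10⁻⁸·(50.1)⁴ = 1.429 W/m².
1−α = 1.429/9.039 = 0.1581, so α = 0.8419.

0.842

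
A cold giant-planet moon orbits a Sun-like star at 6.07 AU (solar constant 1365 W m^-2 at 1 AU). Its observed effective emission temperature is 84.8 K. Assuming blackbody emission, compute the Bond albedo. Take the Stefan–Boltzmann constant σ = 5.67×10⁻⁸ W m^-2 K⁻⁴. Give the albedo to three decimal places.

0.683

Irradiance scales as 1/d², so S = 1365 W m^-2 × (1/6.07)² = 37.05 W m^-2.
From σT⁴ = S(1−α)/4 we invert for α: 1−α = 4σT⁴/S.
σT⁴ = 2.932 W m^-2, so 4σT⁴ = 11.73 W m^-2.
1−α = 11.73/37.05 = 0.3166, so α = 0.6834.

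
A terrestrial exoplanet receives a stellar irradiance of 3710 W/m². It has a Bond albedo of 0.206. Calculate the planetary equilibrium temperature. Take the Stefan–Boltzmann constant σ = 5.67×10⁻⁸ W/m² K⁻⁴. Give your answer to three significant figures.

The planet absorbs (1−α)S over its disc πR² and re-emits over 4πR², so the mean absorbed flux is (1−0.206)·3710/4 = 736.4 W/m².
Set σT⁴ = 736.4 → T = (736.4/σ)^(1/4) = 337.6 K.

338 kelvin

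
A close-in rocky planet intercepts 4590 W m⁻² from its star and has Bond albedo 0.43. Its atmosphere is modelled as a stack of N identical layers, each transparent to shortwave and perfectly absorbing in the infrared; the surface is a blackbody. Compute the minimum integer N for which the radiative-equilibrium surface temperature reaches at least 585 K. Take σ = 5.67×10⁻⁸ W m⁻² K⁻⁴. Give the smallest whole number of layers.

OLR = S(1−α)/4 = 654.1 W m⁻²; the top layer radiates at T_e = 327.7 K.
Since T_s⁴ = (N+1)T_e⁴, we need N ≥ (T_s/T_e)⁴ − 1 = 9.153.
Rounding up, N = 10.

10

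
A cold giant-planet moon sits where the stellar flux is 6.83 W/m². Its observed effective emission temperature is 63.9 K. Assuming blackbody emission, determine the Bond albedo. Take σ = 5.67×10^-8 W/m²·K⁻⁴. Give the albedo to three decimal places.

Rearranging the radiative balance, α = 1 − 4σT⁴/S.
4σT⁴ = 4·5.67×10⁻⁸·(63.9)⁴ = 3.781 W/m².
1−α = 3.781/6.830 = 0.5536, so α = 0.4464.

0.446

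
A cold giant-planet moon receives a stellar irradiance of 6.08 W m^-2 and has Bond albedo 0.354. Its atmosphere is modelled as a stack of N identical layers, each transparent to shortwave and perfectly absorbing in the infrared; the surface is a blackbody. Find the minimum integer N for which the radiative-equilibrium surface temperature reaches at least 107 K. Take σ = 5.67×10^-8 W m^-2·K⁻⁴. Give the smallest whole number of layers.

OLR = S(1−α)/4 = 0.9819 W m^-2; the top layer radiates at T_e = 64.51 K.
Need (N+1)T_e⁴ ≥ T_s⁴, i.e. N+1 ≥ (107/64.51)⁴ = 7.569.
The minimum whole number is N = 7.

7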